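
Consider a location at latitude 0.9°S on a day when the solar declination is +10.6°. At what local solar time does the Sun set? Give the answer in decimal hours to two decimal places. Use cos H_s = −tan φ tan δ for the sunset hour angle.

The sunset hour angle satisfies cos H_s = −tan φ tan δ = 0.0029, giving H_s = 89.83°.
Sunset is at 12 + H_s/15 = 12 + 5.989 = 17.989 h local solar time.

17.99 h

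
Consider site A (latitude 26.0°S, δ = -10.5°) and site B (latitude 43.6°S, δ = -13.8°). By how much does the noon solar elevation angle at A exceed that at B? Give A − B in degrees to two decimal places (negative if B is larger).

+14.30°

A: 90° − |-26.0 − (-10.5)| = 74.50°.
B: 90° − |-43.6 − (-13.8)| = 60.20°.
A − B = 74.50 − 60.20 = 14.30°.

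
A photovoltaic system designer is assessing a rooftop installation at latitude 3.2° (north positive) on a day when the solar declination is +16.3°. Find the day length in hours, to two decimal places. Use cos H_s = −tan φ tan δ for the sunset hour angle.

12.12 hours

−tan φ tan δ = −(0.0559)(0.2924) = -0.0163; H_s = arccos(-0.0163) = 90.93°.
Day length = 2 H_s / 15° h⁻¹ = 181.86° / 15 = 12.124 h.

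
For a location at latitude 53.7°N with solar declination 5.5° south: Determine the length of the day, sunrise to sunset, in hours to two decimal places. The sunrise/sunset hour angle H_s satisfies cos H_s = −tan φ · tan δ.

The sunset hour angle satisfies cos H_s = −tan φ tan δ = 0.1311, giving H_s = 82.47°.
Day length = 2 H_s / 15° h⁻¹ = 164.94° / 15 = 10.996 h.

11.00 hours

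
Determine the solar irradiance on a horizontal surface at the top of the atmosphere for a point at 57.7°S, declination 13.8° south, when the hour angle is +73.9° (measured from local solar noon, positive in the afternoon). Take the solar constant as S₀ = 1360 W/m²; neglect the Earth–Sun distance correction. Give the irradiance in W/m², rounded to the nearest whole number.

cos θ_z = sin φ sin δ + cos φ cos δ cos H = (-0.8453)(-0.2385) + (0.5344)(0.9711)(0.2773) = 0.3455.
Top-of-atmosphere irradiance = S₀ cos θ_z = 1360 × 0.3455 = 469.88 W/m².

470 W/m²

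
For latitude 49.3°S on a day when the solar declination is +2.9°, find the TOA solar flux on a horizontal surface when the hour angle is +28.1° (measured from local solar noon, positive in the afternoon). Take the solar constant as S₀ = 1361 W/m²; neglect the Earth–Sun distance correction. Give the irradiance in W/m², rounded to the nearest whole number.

With φ = -49.3°, δ = 2.9°, H = 28.10°: sin φ sin δ = -0.0384, cos φ cos δ cos H = 0.5745, so cos θ_z = 0.5361.
Top-of-atmosphere irradiance = S₀ cos θ_z = 1361 × 0.5361 = 729.63 W/m².

730 W/m²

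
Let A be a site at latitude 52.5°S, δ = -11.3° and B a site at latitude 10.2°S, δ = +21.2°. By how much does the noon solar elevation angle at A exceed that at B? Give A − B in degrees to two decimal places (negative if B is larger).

A: 90° − |-52.5 − (-11.3)| = 48.80°.
B: 90° − |-10.2 − (21.2)| = 58.60°.
A − B = 48.80 − 58.60 = -9.80°.

-9.80°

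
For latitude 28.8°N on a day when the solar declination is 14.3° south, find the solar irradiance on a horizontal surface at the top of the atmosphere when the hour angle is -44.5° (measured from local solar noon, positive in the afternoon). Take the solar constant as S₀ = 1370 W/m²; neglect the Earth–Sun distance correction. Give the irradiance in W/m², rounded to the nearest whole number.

With φ = 28.8°, δ = -14.3°, H = -44.50°: sin φ sin δ = -0.1190, cos φ cos δ cos H = 0.6057, so cos θ_z = 0.4867.
Top-of-atmosphere irradiance = S₀ cos θ_z = 1370 × 0.4867 = 666.78 W/m².

667 W/m²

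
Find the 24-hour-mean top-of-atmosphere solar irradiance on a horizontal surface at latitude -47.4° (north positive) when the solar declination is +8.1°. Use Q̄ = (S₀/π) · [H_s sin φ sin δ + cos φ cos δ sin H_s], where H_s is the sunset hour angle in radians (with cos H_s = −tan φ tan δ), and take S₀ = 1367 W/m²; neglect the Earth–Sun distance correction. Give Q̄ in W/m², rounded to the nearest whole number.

224 W/m²

cos H_s = −tan(-47.4°) · tan(8.1°) = 0.1548, so H_s = arccos(0.1548) = 81.09°. In radians, H_s = 1.4153.
H_s sin φ sin δ = 1.4153 × -0.7361 × 0.1409 = -0.1468.
cos φ cos δ sin H_s = 0.6769 × 0.9900 × 0.9879 = 0.6620.
Q̄ = (1367/π) × (-0.1468 + 0.6620) = 435.13 × 0.5152 = 224.18 W/m².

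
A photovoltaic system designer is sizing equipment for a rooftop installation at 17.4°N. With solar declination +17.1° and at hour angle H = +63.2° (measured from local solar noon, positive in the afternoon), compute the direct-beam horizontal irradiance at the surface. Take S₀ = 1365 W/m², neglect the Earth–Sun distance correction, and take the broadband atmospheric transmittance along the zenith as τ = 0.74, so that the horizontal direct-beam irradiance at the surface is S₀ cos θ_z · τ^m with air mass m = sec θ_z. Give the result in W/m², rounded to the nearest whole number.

cos θ_z = sin(17.4°) sin(17.1°) + cos(17.4°) cos(17.1°) cos(63.20°) = 0.0879 + 0.4112 = 0.4991.
Air mass m = 1/cos θ_z = 1/0.4991 = 2.004; τ^m = 0.74^2.004 = 0.5469.
Surface direct beam = 1365 × 0.4991 × 0.5469 = 372.59 W/m².

373 W/m²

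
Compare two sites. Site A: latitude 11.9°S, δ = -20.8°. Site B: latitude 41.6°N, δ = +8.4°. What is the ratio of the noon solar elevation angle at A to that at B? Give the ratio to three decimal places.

1.428

A: 90° − |-11.9 − (-20.8)| = 81.10°.
B: 90° − |41.6 − (8.4)| = 56.80°.
Ratio A/B = 81.1000 / 56.8000 = 1.4278.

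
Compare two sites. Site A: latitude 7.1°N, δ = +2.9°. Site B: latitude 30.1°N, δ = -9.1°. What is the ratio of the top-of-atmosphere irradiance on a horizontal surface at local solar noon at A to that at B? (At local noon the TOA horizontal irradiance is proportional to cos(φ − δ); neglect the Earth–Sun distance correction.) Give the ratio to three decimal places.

A: cos θ_z = cos(7.1° − (2.9°)) = 0.9973.
B: cos θ_z = cos(30.1° − (-9.1°)) = 0.7749.
Ratio A/B = 0.9973 / 0.7749 = 1.2870.

1.287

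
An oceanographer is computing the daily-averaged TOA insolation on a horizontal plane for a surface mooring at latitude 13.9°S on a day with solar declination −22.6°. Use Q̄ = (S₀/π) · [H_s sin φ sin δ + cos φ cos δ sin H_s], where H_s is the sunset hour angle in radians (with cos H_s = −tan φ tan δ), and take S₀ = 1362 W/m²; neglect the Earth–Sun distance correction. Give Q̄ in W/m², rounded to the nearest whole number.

453 W/m²

cos H_s = −tan(-13.9°) · tan(-22.6°) = -0.1030, so H_s = arccos(-0.1030) = 95.91°. In radians, H_s = 1.6739.
H_s sin φ sin δ = 1.6739 × -0.2402 × -0.3843 = 0.1545.
cos φ cos δ sin H_s = 0.9707 × 0.9232 × 0.9947 = 0.8914.
Q̄ = (1362/π) × (0.1545 + 0.8914) = 433.54 × 1.0459 = 453.44 W/m².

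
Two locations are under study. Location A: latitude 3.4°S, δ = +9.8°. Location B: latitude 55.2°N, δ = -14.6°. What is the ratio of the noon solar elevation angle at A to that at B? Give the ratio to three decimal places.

A: 90° − |-3.4 − (9.8)| = 76.80°.
B: 90° − |55.2 − (-14.6)| = 20.20°.
Ratio A/B = 76.8000 / 20.2000 = 3.8020.

3.802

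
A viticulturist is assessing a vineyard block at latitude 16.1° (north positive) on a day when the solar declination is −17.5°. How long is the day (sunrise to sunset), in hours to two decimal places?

11.30 hours

−tan φ tan δ = −(0.2886)(-0.3153) = 0.0910; H_s = arccos(0.0910) = 84.78°.
Day length = 2 H_s / 15° h⁻¹ = 169.56° / 15 = 11.304 h.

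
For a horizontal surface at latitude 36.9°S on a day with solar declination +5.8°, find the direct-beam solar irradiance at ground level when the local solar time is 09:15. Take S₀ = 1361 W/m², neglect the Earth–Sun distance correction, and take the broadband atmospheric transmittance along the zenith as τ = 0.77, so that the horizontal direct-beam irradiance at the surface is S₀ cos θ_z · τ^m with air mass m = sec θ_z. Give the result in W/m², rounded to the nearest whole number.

Hour angle H = 15° × (9.25 − 12) = -41.25°.
cos θ_z = sin φ sin δ + cos φ cos δ cos H = (-0.6004)(0.1011) + (0.7997)(0.9949)(0.7518) = 0.5374.
Air mass m = 1/cos θ_z = 1/0.5374 = 1.861; τ^m = 0.77^1.861 = 0.6148.
Surface direct beam = 1361 × 0.5374 × 0.6148 = 449.67 W/m².

450 W/m²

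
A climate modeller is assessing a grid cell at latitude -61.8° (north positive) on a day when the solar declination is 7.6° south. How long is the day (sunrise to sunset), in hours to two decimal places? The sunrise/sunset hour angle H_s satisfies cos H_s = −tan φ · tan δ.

−tan φ tan δ = −(-1.8650)(-0.1334) = -0.2488; H_s = arccos(-0.2488) = 104.41°.
Day length = 2 H_s / 15° h⁻¹ = 208.82° / 15 = 13.921 h.

13.92 hours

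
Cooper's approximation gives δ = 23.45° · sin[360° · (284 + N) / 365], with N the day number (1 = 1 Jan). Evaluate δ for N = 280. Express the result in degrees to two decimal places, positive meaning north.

-6.57°

360 × (284 + 280) / 365 = 556.274°; sin(556.274°) = -0.2802.
δ = 23.45 × -0.2802 = -6.571° ≈ -6.57°.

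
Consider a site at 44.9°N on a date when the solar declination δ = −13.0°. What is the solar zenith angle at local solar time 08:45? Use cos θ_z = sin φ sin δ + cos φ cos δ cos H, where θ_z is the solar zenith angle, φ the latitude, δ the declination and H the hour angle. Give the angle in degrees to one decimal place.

Hour angle H = 15° × (8.75 − 12) = -48.75°.
cos θ_z = sin(44.9°) sin(-13.0°) + cos(44.9°) cos(-13.0°) cos(-48.75°) = -0.1588 + 0.4551 = 0.2963.
θ_z = arccos(0.2963) = 72.76°.

72.8°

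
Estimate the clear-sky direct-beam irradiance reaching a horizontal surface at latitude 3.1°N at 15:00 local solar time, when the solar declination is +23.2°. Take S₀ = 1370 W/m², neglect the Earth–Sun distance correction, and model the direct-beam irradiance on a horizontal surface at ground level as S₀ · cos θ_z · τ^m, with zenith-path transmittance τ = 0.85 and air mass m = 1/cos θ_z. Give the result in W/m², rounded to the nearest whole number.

721 W/m²

Hour angle H = 15° × (15 − 12) = 45.00°.
With φ = 3.1°, δ = 23.2°, H = 45.00°: sin φ sin δ = 0.0213, cos φ cos δ cos H = 0.6490, so cos θ_z = 0.6703.
Air mass m = 1/cos θ_z = 1/0.6703 = 1.492; τ^m = 0.85^1.492 = 0.7847.
Surface direct beam = 1370 × 0.6703 × 0.7847 = 720.60 W/m².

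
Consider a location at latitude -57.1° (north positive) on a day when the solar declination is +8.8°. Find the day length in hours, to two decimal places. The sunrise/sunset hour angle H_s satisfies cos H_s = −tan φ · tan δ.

10.15 hours

cos H_s = −tan(-57.1°) · tan(8.8°) = 0.2393, so H_s = arccos(0.2393) = 76.15°.
Day length = 2 H_s / 15° h⁻¹ = 152.30° / 15 = 10.153 h.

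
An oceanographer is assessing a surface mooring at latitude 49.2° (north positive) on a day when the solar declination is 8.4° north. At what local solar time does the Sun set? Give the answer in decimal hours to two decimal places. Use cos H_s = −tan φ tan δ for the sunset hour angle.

18.66 h

The sunset hour angle satisfies cos H_s = −tan φ tan δ = -0.1711, giving H_s = 99.85°.
Sunset is at 12 + H_s/15 = 12 + 6.657 = 18.657 h local solar time.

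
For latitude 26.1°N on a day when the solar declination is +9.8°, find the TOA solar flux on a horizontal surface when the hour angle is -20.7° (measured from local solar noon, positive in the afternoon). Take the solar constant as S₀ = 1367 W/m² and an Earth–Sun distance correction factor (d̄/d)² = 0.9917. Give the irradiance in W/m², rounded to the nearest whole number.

1224 W/m²

With φ = 26.1°, δ = 9.8°, H = -20.70°: sin φ sin δ = 0.0749, cos φ cos δ cos H = 0.8278, so cos θ_z = 0.9027.
Top-of-atmosphere irradiance = S₀ (d̄/d)² cos θ_z = 1367 × 0.9917 × 0.9027 = 1223.75 W/m².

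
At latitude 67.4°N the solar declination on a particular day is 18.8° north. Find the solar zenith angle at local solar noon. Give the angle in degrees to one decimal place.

At local solar noon the hour angle is zero, so the zenith angle is |φ − δ| = |67.4° − (18.8°)| = 48.6°.

48.6°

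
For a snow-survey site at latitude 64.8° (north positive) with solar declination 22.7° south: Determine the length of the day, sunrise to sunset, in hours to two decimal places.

3.63 hours

cos H_s = −tan(64.8°) · tan(-22.7°) = 0.8890, so H_s = arccos(0.8890) = 27.25°.
Day length = 2 H_s / 15° h⁻¹ = 54.50° / 15 = 3.633 h.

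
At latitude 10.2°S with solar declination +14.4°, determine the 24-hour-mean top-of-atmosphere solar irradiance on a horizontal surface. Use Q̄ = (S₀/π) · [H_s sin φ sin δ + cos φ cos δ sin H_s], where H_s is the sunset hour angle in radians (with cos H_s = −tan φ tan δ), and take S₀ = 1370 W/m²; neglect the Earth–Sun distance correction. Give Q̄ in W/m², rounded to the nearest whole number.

386 W/m²

The sunset hour angle satisfies cos H_s = −tan φ tan δ = 0.0462, giving H_s = 87.35°. In radians, H_s = 1.5245.
H_s sin φ sin δ = 1.5245 × -0.1771 × 0.2487 = -0.0671.
cos φ cos δ sin H_s = 0.9842 × 0.9686 × 0.9989 = 0.9522.
Q̄ = (1370/π) × (-0.0671 + 0.9522) = 436.08 × 0.8851 = 385.97 W/m².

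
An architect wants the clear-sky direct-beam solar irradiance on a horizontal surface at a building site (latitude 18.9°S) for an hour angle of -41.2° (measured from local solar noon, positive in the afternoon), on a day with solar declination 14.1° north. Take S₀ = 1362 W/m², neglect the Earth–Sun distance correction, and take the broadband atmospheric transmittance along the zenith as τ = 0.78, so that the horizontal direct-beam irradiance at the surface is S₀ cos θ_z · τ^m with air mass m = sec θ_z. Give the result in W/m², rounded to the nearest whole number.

With φ = -18.9°, δ = 14.1°, H = -41.20°: sin φ sin δ = -0.0789, cos φ cos δ cos H = 0.6904, so cos θ_z = 0.6115.
Air mass m = 1/cos θ_z = 1/0.6115 = 1.635; τ^m = 0.78^1.635 = 0.6662.
Surface direct beam = 1362 × 0.6115 × 0.6662 = 554.85 W/m².

555 W/m²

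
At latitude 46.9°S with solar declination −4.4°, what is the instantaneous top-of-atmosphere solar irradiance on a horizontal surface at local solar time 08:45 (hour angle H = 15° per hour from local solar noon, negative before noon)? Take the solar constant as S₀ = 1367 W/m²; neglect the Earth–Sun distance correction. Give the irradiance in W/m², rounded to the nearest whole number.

Hour angle H = 15° × (8.75 − 12) = -48.75°.
With φ = -46.9°, δ = -4.4°, H = -48.75°: sin φ sin δ = 0.0560, cos φ cos δ cos H = 0.4492, so cos θ_z = 0.5052.
Top-of-atmosphere irradiance = S₀ cos θ_z = 1367 × 0.5052 = 690.61 W/m².

691 W/m²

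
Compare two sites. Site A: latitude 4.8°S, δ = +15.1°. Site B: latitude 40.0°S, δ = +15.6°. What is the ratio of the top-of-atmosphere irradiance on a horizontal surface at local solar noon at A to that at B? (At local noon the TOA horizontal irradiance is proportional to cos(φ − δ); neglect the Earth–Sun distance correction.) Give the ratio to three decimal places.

A: cos θ_z = cos(-4.8° − (15.1°)) = 0.9403.
B: cos θ_z = cos(-40.0° − (15.6°)) = 0.5650.
Ratio A/B = 0.9403 / 0.5650 = 1.6642.

1.664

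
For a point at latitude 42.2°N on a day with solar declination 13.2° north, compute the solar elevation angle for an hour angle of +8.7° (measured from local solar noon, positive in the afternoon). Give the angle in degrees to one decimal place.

60.0°

With φ = 42.2°, δ = 13.2°, H = 8.70°: sin φ sin δ = 0.1534, cos φ cos δ cos H = 0.7129, so cos θ_z = 0.8663.
θ_z = arccos(0.8663) = 29.97°, so the elevation is 90° − 29.97° = 60.03°.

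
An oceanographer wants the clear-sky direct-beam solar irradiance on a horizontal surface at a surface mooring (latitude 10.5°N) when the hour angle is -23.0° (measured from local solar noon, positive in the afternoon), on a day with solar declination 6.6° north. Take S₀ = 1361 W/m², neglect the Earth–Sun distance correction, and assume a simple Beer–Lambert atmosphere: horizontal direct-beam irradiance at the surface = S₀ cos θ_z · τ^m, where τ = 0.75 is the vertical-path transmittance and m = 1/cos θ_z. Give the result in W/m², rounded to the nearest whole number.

916 W/m²

cos θ_z = sin(10.5°) sin(6.6°) + cos(10.5°) cos(6.6°) cos(-23.00°) = 0.0209 + 0.8991 = 0.9200.
Air mass m = 1/cos θ_z = 1/0.9200 = 1.087; τ^m = 0.75^1.087 = 0.7315.
Surface direct beam = 1361 × 0.9200 × 0.7315 = 915.93 W/m².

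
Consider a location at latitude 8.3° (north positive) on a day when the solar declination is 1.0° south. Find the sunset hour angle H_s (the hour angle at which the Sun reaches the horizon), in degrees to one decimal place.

89.9°

cos H_s = −tan(8.3°) · tan(-1.0°) = 0.0025, so H_s = arccos(0.0025) = 89.86°.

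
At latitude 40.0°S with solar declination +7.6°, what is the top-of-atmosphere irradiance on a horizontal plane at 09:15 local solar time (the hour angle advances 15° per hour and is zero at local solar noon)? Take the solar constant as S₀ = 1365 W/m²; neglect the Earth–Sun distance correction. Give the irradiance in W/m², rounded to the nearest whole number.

663 W/m²

Hour angle H = 15° × (9.25 − 12) = -41.25°.
With φ = -40.0°, δ = 7.6°, H = -41.25°: sin φ sin δ = -0.0850, cos φ cos δ cos H = 0.5709, so cos θ_z = 0.4859.
Top-of-atmosphere irradiance = S₀ cos θ_z = 1365 × 0.4859 = 663.25 W/m².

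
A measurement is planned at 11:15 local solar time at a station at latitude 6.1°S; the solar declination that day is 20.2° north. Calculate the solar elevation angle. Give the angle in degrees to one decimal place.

61.5°

Hour angle H = 15° × (11.25 − 12) = -11.25°.
With φ = -6.1°, δ = 20.2°, H = -11.25°: sin φ sin δ = -0.0367, cos φ cos δ cos H = 0.9152, so cos θ_z = 0.8785.
θ_z = arccos(0.8785) = 28.54°, so the elevation is 90° − 28.54° = 61.46°.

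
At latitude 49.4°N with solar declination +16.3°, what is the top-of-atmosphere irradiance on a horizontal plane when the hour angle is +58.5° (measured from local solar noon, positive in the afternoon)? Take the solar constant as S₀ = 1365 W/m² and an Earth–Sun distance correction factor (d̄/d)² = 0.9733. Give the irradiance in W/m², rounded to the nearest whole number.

cos θ_z = sin(49.4°) sin(16.3°) + cos(49.4°) cos(16.3°) cos(58.50°) = 0.2131 + 0.3264 = 0.5395.
Top-of-atmosphere irradiance = S₀ (d̄/d)² cos θ_z = 1365 × 0.9733 × 0.5395 = 716.76 W/m².

717 W/m²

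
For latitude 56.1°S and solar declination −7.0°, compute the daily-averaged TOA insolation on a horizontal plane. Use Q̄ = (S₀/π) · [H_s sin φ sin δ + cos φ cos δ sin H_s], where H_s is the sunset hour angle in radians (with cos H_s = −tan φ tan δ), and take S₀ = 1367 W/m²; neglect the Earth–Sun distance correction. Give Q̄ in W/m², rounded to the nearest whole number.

314 W/m²

The sunset hour angle satisfies cos H_s = −tan φ tan δ = -0.1827, giving H_s = 100.53°. In radians, H_s = 1.7546.
H_s sin φ sin δ = 1.7546 × -0.8300 × -0.1219 = 0.1775.
cos φ cos δ sin H_s = 0.5577 × 0.9925 × 0.9832 = 0.5442.
Q̄ = (1367/π) × (0.1775 + 0.5442) = 435.13 × 0.7217 = 314.03 W/m².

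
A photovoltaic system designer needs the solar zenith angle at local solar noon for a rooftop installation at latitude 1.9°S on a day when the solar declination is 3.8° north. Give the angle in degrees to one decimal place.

At local solar noon the hour angle is zero, so the zenith angle is |φ − δ| = |-1.9° − (3.8°)| = 5.7°.

5.7°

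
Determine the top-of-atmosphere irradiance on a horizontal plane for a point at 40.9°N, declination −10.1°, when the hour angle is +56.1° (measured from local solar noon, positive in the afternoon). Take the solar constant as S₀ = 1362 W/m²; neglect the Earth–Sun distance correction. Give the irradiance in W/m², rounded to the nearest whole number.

409 W/m²

With φ = 40.9°, δ = -10.1°, H = 56.10°: sin φ sin δ = -0.1148, cos φ cos δ cos H = 0.4150, so cos θ_z = 0.3002.
Top-of-atmosphere irradiance = S₀ cos θ_z = 1362 × 0.3002 = 408.87 W/m².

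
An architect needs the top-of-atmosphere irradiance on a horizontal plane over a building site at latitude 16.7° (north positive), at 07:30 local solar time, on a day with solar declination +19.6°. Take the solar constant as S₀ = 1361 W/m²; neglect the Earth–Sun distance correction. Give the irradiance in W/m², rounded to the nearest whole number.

601 W/m²

Hour angle H = 15° × (7.5 − 12) = -67.50°.
cos θ_z = sin(16.7°) sin(19.6°) + cos(16.7°) cos(19.6°) cos(-67.50°) = 0.0964 + 0.3453 = 0.4417.
Top-of-atmosphere irradiance = S₀ cos θ_z = 1361 × 0.4417 = 601.15 W/m².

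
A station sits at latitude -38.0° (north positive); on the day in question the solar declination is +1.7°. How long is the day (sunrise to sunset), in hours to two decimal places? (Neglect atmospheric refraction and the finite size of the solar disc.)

11.82 hours

−tan φ tan δ = −(-0.7813)(0.0297) = 0.0232; H_s = arccos(0.0232) = 88.67°.
Day length = 2 H_s / 15° h⁻¹ = 177.34° / 15 = 11.823 h.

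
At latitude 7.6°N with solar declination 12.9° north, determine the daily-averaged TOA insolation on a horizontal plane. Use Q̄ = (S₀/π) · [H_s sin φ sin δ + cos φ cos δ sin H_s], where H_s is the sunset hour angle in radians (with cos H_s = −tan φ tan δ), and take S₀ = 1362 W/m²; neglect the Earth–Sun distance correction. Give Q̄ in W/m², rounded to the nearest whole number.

The sunset hour angle satisfies cos H_s = −tan φ tan δ = -0.0306, giving H_s = 91.75°. In radians, H_s = 1.6013.
H_s sin φ sin δ = 1.6013 × 0.1323 × 0.2233 = 0.0473.
cos φ cos δ sin H_s = 0.9912 × 0.9748 × 0.9995 = 0.9657.
Q̄ = (1362/π) × (0.0473 + 0.9657) = 433.54 × 1.0130 = 439.18 W/m².

439 W/m²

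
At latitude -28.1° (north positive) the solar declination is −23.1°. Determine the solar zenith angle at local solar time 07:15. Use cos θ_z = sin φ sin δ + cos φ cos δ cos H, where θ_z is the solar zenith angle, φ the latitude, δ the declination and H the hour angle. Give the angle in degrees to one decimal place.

Hour angle H = 15° × (7.25 − 12) = -71.25°.
With φ = -28.1°, δ = -23.1°, H = -71.25°: sin φ sin δ = 0.1848, cos φ cos δ cos H = 0.2608, so cos θ_z = 0.4456.
θ_z = arccos(0.4456) = 63.54°.

63.5°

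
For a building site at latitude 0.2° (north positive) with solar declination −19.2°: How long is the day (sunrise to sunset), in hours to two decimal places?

−tan φ tan δ = −(0.0035)(-0.3482) = 0.0012; H_s = arccos(0.0012) = 89.93°.
Day length = 2 H_s / 15° h⁻¹ = 179.86° / 15 = 11.991 h.

11.99 hours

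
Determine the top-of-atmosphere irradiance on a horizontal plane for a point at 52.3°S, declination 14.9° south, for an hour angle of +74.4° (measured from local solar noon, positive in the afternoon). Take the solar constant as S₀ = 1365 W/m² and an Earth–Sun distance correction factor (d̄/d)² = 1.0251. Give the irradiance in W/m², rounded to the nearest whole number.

507 W/m²

With φ = -52.3°, δ = -14.9°, H = 74.40°: sin φ sin δ = 0.2034, cos φ cos δ cos H = 0.1589, so cos θ_z = 0.3623.
Top-of-atmosphere irradiance = S₀ (d̄/d)² cos θ_z = 1365 × 1.0251 × 0.3623 = 506.95 W/m².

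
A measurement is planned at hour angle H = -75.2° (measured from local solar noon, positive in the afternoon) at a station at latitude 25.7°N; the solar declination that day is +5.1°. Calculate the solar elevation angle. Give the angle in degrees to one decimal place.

cos θ_z = sin φ sin δ + cos φ cos δ cos H = (0.4337)(0.0889) + (0.9011)(0.9960)(0.2554) = 0.2678.
θ_z = arccos(0.2678) = 74.47°, so the elevation is 90° − 74.47° = 15.53°.

15.5°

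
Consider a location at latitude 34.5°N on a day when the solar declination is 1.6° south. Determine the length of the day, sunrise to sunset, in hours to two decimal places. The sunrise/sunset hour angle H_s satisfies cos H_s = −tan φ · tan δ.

−tan φ tan δ = −(0.6873)(-0.0279) = 0.0192; H_s = arccos(0.0192) = 88.90°.
Day length = 2 H_s / 15° h⁻¹ = 177.80° / 15 = 11.853 h.

11.85 hours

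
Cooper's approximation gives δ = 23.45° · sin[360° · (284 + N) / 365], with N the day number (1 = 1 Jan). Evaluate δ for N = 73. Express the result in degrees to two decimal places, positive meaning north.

360 × (284 + 73) / 365 = 352.110°; sin(352.110°) = -0.1373.
δ = 23.45 × -0.1373 = -3.220° ≈ -3.22°.

-3.22°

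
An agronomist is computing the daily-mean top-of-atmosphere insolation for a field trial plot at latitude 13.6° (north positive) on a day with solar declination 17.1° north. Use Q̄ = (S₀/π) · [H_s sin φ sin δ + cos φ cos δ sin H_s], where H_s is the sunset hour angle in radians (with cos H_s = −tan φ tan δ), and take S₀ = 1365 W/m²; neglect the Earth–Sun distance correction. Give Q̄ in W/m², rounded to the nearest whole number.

The sunset hour angle satisfies cos H_s = −tan φ tan δ = -0.0744, giving H_s = 94.27°. In radians, H_s = 1.6453.
H_s sin φ sin δ = 1.6453 × 0.2351 × 0.2940 = 0.1137.
cos φ cos δ sin H_s = 0.9720 × 0.9558 × 0.9972 = 0.9264.
Q̄ = (1365/π) × (0.1137 + 0.9264) = 434.49 × 1.0401 = 451.91 W/m².

452 W/m²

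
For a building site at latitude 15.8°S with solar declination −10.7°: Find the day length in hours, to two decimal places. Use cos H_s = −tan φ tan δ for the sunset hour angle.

12.41 hours

The sunset hour angle satisfies cos H_s = −tan φ tan δ = -0.0535, giving H_s = 93.07°.
Day length = 2 H_s / 15° h⁻¹ = 186.14° / 15 = 12.409 h.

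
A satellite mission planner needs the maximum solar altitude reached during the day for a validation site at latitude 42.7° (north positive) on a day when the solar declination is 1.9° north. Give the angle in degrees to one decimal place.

At local solar noon the hour angle is zero, so the elevation is 90° − |φ − δ| = 90° − |42.7° − (1.9°)| = 90° − 40.8° = 49.2°.

49.2°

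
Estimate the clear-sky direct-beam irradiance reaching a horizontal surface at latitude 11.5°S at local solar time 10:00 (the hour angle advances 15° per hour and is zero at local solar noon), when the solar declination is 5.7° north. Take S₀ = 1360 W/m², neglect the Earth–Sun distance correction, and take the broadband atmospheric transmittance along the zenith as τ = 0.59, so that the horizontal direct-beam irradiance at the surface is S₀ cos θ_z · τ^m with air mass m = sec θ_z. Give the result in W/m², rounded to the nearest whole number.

Hour angle H = 15° × (10 − 12) = -30.00°.
cos θ_z = sin φ sin δ + cos φ cos δ cos H = (-0.1994)(0.0993) + (0.9799)(0.9951)(0.8660) = 0.8246.
Air mass m = 1/cos θ_z = 1/0.8246 = 1.213; τ^m = 0.59^1.213 = 0.5273.
Surface direct beam = 1360 × 0.8246 × 0.5273 = 591.34 W/m².

591 W/m²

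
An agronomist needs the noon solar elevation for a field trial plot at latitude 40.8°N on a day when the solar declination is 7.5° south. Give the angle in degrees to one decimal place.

At local solar noon the hour angle is zero, so the elevation is 90° − |φ − δ| = 90° − |40.8° − (-7.5°)| = 90° − 48.3° = 41.7°.

41.7°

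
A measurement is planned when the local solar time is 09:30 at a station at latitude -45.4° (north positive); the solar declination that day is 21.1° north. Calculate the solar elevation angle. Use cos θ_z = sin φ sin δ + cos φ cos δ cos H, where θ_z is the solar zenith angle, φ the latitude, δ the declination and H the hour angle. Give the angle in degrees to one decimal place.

15.3°

Hour angle H = 15° × (9.5 − 12) = -37.50°.
With φ = -45.4°, δ = 21.1°, H = -37.50°: sin φ sin δ = -0.2563, cos φ cos δ cos H = 0.5197, so cos θ_z = 0.2634.
θ_z = arccos(0.2634) = 74.73°, so the elevation is 90° − 74.73° = 15.27°.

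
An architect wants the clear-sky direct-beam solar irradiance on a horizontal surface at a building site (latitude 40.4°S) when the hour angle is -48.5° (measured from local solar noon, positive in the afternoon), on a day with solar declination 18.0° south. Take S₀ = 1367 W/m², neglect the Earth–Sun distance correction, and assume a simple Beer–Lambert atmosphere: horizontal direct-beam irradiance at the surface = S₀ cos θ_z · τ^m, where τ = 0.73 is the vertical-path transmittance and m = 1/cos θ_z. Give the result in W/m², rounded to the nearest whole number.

cos θ_z = sin φ sin δ + cos φ cos δ cos H = (-0.6481)(-0.3090) + (0.7615)(0.9511)(0.6626) = 0.6802.
Air mass m = 1/cos θ_z = 1/0.6802 = 1.470; τ^m = 0.73^1.470 = 0.6296.
Surface direct beam = 1367 × 0.6802 × 0.6296 = 585.42 W/m².

585 W/m²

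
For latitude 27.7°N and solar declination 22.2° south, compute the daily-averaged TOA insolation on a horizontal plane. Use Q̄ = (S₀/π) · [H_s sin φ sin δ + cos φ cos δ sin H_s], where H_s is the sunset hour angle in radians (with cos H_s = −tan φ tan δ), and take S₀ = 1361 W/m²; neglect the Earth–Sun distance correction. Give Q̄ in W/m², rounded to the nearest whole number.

244 W/m²

−tan φ tan δ = −(0.5250)(-0.4081) = 0.2143; H_s = arccos(0.2143) = 77.63°. In radians, H_s = 1.3549.
H_s sin φ sin δ = 1.3549 × 0.4648 × -0.3778 = -0.2379.
cos φ cos δ sin H_s = 0.8854 × 0.9259 × 0.9768 = 0.8008.
Q̄ = (1361/π) × (-0.2379 + 0.8008) = 433.22 × 0.5629 = 243.86 W/m².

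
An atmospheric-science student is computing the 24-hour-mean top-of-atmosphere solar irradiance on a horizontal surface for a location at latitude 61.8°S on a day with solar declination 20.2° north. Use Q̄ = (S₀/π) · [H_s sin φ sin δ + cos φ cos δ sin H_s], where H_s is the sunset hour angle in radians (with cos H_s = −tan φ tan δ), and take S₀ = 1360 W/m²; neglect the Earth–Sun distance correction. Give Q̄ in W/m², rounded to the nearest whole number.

32 W/m²

cos H_s = −tan(-61.8°) · tan(20.2°) = 0.6862, so H_s = arccos(0.6862) = 46.67°. In radians, H_s = 0.8145.
H_s sin φ sin δ = 0.8145 × -0.8813 × 0.3453 = -0.2479.
cos φ cos δ sin H_s = 0.4726 × 0.9385 × 0.7274 = 0.3226.
Q̄ = (1360/π) × (-0.2479 + 0.3226) = 432.90 × 0.0747 = 32.34 W/m².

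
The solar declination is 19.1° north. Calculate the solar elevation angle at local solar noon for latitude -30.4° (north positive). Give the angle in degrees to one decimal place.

40.5°

At local solar noon the hour angle is zero, so the elevation is 90° − |φ − δ| = 90° − |-30.4° − (19.1°)| = 90° − 49.5° = 40.5°.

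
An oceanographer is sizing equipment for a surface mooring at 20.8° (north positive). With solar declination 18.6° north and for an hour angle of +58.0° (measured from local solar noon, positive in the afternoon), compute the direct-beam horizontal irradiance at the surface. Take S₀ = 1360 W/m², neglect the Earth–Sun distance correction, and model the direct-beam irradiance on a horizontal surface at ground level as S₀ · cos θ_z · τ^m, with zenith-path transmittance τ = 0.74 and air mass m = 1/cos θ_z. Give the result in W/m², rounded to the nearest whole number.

cos θ_z = sin φ sin δ + cos φ cos δ cos H = (0.3551)(0.3190) + (0.9348)(0.9478)(0.5299) = 0.5828.
Air mass m = 1/cos θ_z = 1/0.5828 = 1.716; τ^m = 0.74^1.716 = 0.5965.
Surface direct beam = 1360 × 0.5828 × 0.5965 = 472.79 W/m².

473 W/m²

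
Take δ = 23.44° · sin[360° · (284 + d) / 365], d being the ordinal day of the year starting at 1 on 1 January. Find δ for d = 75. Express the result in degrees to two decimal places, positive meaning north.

360 × (284 + 75) / 365 = 354.082°; sin(354.082°) = -0.1031.
δ = 23.44 × -0.1031 = -2.417° ≈ -2.42°.

-2.42°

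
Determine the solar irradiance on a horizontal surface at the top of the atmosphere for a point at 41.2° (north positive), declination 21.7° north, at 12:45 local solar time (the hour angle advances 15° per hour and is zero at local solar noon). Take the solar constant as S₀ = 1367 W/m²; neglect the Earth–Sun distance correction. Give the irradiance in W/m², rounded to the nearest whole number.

1270 W/m²

Hour angle H = 15° × (12.75 − 12) = 11.25°.
cos θ_z = sin φ sin δ + cos φ cos δ cos H = (0.6587)(0.3697) + (0.7524)(0.9291)(0.9808) = 0.9292.
Top-of-atmosphere irradiance = S₀ cos θ_z = 1367 × 0.9292 = 1270.22 W/m².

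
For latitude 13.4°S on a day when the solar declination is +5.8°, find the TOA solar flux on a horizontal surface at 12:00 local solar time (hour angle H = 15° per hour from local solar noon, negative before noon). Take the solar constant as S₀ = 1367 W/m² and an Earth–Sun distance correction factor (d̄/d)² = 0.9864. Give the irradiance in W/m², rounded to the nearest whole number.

Hour angle H = 15° × (12 − 12) = 0.00°.
With φ = -13.4°, δ = 5.8°, H = 0.00°: sin φ sin δ = -0.0234, cos φ cos δ cos H = 0.9678, so cos θ_z = 0.9444.
Top-of-atmosphere irradiance = S₀ (d̄/d)² cos θ_z = 1367 × 0.9864 × 0.9444 = 1273.44 W/m².

1273 W/m²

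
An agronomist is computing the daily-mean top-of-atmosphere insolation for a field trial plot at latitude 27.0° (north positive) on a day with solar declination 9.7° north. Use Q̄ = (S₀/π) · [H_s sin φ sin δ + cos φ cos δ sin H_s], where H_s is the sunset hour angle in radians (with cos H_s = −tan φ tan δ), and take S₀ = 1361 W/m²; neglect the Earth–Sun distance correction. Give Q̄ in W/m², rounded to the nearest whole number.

The sunset hour angle satisfies cos H_s = −tan φ tan δ = -0.0871, giving H_s = 95.00°. In radians, H_s = 1.6581.
H_s sin φ sin δ = 1.6581 × 0.4540 × 0.1685 = 0.1268.
cos φ cos δ sin H_s = 0.8910 × 0.9857 × 0.9962 = 0.8749.
Q̄ = (1361/π) × (0.1268 + 0.8749) = 433.22 × 1.0017 = 433.96 W/m².

434 W/m²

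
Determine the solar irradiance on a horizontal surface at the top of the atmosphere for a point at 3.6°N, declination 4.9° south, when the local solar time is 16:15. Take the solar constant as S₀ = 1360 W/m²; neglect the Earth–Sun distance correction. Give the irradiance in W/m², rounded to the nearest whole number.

Hour angle H = 15° × (16.25 − 12) = 63.75°.
With φ = 3.6°, δ = -4.9°, H = 63.75°: sin φ sin δ = -0.0054, cos φ cos δ cos H = 0.4398, so cos θ_z = 0.4344.
Top-of-atmosphere irradiance = S₀ cos θ_z = 1360 × 0.4344 = 590.78 W/m².

591 W/m²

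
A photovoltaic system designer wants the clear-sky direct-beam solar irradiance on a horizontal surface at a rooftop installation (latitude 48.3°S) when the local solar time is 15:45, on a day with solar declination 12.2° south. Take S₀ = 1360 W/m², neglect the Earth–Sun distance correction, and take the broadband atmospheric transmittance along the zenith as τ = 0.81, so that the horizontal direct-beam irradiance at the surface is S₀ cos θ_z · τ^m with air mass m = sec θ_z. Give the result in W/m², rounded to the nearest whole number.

Hour angle H = 15° × (15.75 − 12) = 56.25°.
With φ = -48.3°, δ = -12.2°, H = 56.25°: sin φ sin δ = 0.1578, cos φ cos δ cos H = 0.3612, so cos θ_z = 0.5190.
Air mass m = 1/cos θ_z = 1/0.5190 = 1.927; τ^m = 0.81^1.927 = 0.6663.
Surface direct beam = 1360 × 0.5190 × 0.6663 = 470.30 W/m².

470 W/m²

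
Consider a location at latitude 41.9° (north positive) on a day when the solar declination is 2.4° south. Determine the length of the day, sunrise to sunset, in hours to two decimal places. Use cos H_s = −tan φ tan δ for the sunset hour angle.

11.71 hours

−tan φ tan δ = −(0.8972)(-0.0419) = 0.0376; H_s = arccos(0.0376) = 87.85°.
Day length = 2 H_s / 15° h⁻¹ = 175.70° / 15 = 11.713 h.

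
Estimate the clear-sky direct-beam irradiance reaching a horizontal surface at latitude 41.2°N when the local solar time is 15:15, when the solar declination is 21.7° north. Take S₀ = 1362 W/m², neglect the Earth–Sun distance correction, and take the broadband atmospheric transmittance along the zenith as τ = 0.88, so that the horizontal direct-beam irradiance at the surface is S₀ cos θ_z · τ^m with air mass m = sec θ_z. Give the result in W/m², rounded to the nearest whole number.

Hour angle H = 15° × (15.25 − 12) = 48.75°.
cos θ_z = sin φ sin δ + cos φ cos δ cos H = (0.6587)(0.3697) + (0.7524)(0.9291)(0.6593) = 0.7044.
Air mass m = 1/cos θ_z = 1/0.7044 = 1.420; τ^m = 0.88^1.420 = 0.8340.
Surface direct beam = 1362 × 0.7044 × 0.8340 = 800.13 W/m².

800 W/m²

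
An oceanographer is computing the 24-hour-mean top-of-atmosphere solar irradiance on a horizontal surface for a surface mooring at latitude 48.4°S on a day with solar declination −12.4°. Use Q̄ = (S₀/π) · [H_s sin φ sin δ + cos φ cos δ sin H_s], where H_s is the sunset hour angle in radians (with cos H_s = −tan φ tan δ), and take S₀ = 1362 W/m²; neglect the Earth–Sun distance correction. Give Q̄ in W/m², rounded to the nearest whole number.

399 W/m²

cos H_s = −tan(-48.4°) · tan(-12.4°) = -0.2476, so H_s = arccos(-0.2476) = 104.34°. In radians, H_s = 1.8211.
H_s sin φ sin δ = 1.8211 × -0.7478 × -0.2147 = 0.2924.
cos φ cos δ sin H_s = 0.6639 × 0.9767 × 0.9688 = 0.6282.
Q̄ = (1362/π) × (0.2924 + 0.6282) = 433.54 × 0.9206 = 399.12 W/m².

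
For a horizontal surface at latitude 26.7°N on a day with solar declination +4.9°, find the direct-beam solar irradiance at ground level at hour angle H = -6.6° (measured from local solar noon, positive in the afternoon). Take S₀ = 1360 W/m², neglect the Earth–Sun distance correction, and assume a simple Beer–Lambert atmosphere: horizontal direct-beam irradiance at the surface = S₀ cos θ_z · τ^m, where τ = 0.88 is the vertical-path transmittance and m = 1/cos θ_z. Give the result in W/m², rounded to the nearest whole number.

cos θ_z = sin φ sin δ + cos φ cos δ cos H = (0.4493)(0.0854) + (0.8934)(0.9963)(0.9934) = 0.9226.
Air mass m = 1/cos θ_z = 1/0.9226 = 1.084; τ^m = 0.88^1.084 = 0.8706.
Surface direct beam = 1360 × 0.9226 × 0.8706 = 1092.37 W/m².

1092 W/m²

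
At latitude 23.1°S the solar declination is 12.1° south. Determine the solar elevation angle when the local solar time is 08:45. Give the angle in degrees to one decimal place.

Hour angle H = 15° × (8.75 − 12) = -48.75°.
With φ = -23.1°, δ = -12.1°, H = -48.75°: sin φ sin δ = 0.0822, cos φ cos δ cos H = 0.5930, so cos θ_z = 0.6752.
θ_z = arccos(0.6752) = 47.53°, so the elevation is 90° − 47.53° = 42.47°.

42.5°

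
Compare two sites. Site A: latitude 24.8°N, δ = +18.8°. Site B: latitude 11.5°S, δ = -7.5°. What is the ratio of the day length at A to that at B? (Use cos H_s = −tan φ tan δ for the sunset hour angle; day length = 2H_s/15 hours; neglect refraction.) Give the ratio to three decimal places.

1.082

A: H_s = arccos(−tan 24.8° · tan 18.8°) = 99.05°, so 2H_s/15 = 13.2067 h.
B: H_s = arccos(−tan -11.5° · tan -7.5°) = 91.53°, so 2H_s/15 = 12.2040 h.
Ratio A/B = 13.2067 / 12.2040 = 1.0822.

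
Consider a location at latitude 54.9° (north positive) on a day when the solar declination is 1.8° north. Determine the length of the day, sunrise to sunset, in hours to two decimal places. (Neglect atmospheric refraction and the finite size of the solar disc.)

12.34 hours

The sunset hour angle satisfies cos H_s = −tan φ tan δ = -0.0447, giving H_s = 92.56°.
Day length = 2 H_s / 15° h⁻¹ = 185.12° / 15 = 12.341 h.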